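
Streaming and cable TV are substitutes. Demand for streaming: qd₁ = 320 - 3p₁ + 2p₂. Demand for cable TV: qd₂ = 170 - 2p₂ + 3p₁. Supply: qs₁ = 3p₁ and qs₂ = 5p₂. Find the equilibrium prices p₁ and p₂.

Market 1: 320 - 3p₁ + 2p₂ = 3p₁ → 6p₁ - 2p₂ = 320.
Market 2: 7p₂ - 3p₁ = 170.
Eliminating p₂: 7×(1) + 2×(2) gives 36p₁ = 2580, so p₁ = 215/3.
Back-substitute into (2): p₂ = (170 + 3×215/3) / 7 = 55.

p₁ = 215/3, p₂ = 55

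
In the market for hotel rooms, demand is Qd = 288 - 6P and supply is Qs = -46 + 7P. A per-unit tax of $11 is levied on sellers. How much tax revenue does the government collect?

Pre-tax equilibrium: P* = 334/13, Q* = 1740/13.
Tax on sellers shifts supply to Qs = -46 + 7(P − 11) = -123 + 7P.
288 - 6P = -123 + 7P gives buyer price Pb = 411/13; sellers receive Ps = 411/13 − 11 = 268/13.
New quantity: Q = 288 − 6(411/13) = 1278/13.
Revenue = 11 × 1278/13 = 14058/13.

Tax revenue = 14058/13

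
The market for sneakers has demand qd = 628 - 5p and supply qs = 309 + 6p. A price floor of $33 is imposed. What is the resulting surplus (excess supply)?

Equilibrium price would be p* = 29, so the floor at 33 binds.
At p = 33: qd = 463, qs = 507.
Surplus = 507 − 463 = 44.

Surplus = 44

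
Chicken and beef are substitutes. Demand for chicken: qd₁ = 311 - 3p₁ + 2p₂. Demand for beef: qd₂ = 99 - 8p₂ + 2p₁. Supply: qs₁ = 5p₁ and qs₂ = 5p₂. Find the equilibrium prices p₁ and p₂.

Market 1: 311 - 3p₁ + 2p₂ = 5p₁ → 8p₁ - 2p₂ = 311.
Market 2: 13p₂ - 2p₁ = 99.
Eliminating p₂: 13×(1) + 2×(2) gives 100p₁ = 4241, so p₁ = 42.41.
Back-substitute into (2): p₂ = (99 + 2×42.41) / 13 = 14.14.

p₁ = 42.41, p₂ = 14.14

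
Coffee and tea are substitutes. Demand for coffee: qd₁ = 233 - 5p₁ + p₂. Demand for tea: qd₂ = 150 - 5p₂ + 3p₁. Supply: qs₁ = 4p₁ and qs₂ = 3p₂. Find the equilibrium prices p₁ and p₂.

Market 1: 233 - 5p₁ + p₂ = 4p₁ → 9p₁ - p₂ = 233.
Market 2: 8p₂ - 3p₁ = 150.
Eliminating p₂: 8×(1) + 1×(2) gives 69p₁ = 2014, so p₁ = 2014/69.
Back-substitute into (2): p₂ = (150 + 3×2014/69) / 8 = 683/23.

p₁ = 2014/69, p₂ = 683/23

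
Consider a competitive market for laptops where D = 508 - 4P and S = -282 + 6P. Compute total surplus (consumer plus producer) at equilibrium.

Equilibrium: 508 - 4P = -282 + 6P gives P* = 79, Q* = 192.
Demand choke price: P = 127; supply starts at P = 47.
CS = ½(127 − 79)(192) = 4608; PS = ½(79 − 47)(192) = 3072.

Total surplus = 7680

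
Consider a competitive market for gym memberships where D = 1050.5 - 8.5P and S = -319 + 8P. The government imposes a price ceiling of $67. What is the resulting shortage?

Shortage = 264

Equilibrium price would be P* = 83, so the ceiling at 67 binds.
At P = 67: D = 1050.5 − 8.5(67) = 481, S = -319 + 8(67) = 217.
Shortage = 481 − 217 = 264.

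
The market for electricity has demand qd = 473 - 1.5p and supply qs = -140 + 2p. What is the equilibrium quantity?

Set qd = qs: 473 - 1.5p = -140 + 2p.
613 = 3.5p, so p* = 1226/7.
q* = 473 − 1.5(1226/7) = 1472/7.

q* = 1472/7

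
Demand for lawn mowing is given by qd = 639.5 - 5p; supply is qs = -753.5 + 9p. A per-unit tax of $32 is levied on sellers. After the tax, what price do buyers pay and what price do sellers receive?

Buyers pay 1681/14, sellers receive 1233/14

Pre-tax equilibrium: p* = 99.5, q* = 142.
Tax on sellers shifts supply to qs = -753.5 + 9(p − 32) = -1041.5 + 9p.
639.5 - 5p = -1041.5 + 9p gives buyer price pb = 1681/14; sellers receive ps = 1681/14 − 32 = 1233/14.
New quantity: q = 639.5 − 5(1681/14) = 274/7.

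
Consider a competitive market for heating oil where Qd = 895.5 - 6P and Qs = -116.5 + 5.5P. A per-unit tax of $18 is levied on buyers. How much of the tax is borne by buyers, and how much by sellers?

Buyers bear 198/23, sellers bear 216/23

Pre-tax equilibrium: P* = 88, Q* = 367.5.
Tax on buyers shifts demand to Qd = 895.5 − 6(P + 18) = 787.5 - 6P.
787.5 - 6P = -116.5 + 5.5P gives seller price Ps = 1808/23; buyers pay Pb = 1808/23 + 18 = 2222/23.
New quantity: Q = 895.5 − 6(2222/23) = 14529/46.
Buyer burden = 2222/23 − 88 = 198/23; seller burden = 88 − 1808/23 = 216/23.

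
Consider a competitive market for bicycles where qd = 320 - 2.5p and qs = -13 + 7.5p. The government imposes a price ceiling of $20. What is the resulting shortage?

Equilibrium price would be p* = 33.3, so the ceiling at 20 binds.
At p = 20: qd = 320 − 2.5(20) = 270, qs = -13 + 7.5(20) = 137.
Shortage = 270 − 137 = 133.

Shortage = 133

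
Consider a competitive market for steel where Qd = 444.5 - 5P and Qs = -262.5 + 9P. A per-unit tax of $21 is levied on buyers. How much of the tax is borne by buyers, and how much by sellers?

Buyers bear $13.5, sellers bear $7.5

Pre-tax equilibrium: P* = 50.5, Q* = 192.
Tax on buyers shifts demand to Qd = 444.5 − 5(P + 21) = 339.5 - 5P.
339.5 - 5P = -262.5 + 9P gives seller price Ps = 43; buyers pay Pb = 43 + 21 = 64.
New quantity: Q = 444.5 − 5(64) = 124.5.
Buyer burden = 64 − 50.5 = 13.5; seller burden = 50.5 − 43 = 7.5.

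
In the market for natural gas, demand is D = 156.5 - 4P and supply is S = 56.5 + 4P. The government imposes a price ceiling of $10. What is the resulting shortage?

Equilibrium price would be P* = 12.5, so the ceiling at 10 binds.
At P = 10: D = 156.5 − 4(10) = 116.5, S = 56.5 + 4(10) = 96.5.
Shortage = 116.5 − 96.5 = 20.

Shortage = 20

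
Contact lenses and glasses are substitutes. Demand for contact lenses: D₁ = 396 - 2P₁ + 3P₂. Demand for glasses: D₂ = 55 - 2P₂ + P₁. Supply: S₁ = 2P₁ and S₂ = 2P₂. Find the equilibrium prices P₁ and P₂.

P₁ = 1749/13, P₂ = 616/13

Market 1: 396 - 2P₁ + 3P₂ = 2P₁ → 4P₁ - 3P₂ = 396.
Market 2: 4P₂ - P₁ = 55.
Eliminating P₂: 4×(1) + 3×(2) gives 13P₁ = 1749, so P₁ = 1749/13.
Back-substitute into (2): P₂ = (55 + 1×1749/13) / 4 = 616/13.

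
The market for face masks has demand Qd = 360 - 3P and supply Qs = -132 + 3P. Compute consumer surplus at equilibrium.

Equilibrium: 360 - 3P = -132 + 3P gives P* = 82, Q* = 114.
Demand choke price (Qd = 0): P = 120.
CS = ½(120 − 82)(114) = 2166.

Consumer surplus = 2166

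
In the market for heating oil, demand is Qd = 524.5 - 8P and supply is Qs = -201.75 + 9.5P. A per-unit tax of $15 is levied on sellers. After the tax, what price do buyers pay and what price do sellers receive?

Buyers pay 695/14, sellers receive 485/14

Pre-tax equilibrium: P* = 41.5, Q* = 192.5.
Tax on sellers shifts supply to Qs = -201.75 + 9.5(P − 15) = -344.25 + 9.5P.
524.5 - 8P = -344.25 + 9.5P gives buyer price Pb = 695/14; sellers receive Ps = 695/14 − 15 = 485/14.
New quantity: Q = 524.5 − 8(695/14) = 1783/14.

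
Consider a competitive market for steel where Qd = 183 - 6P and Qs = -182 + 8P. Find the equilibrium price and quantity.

P* = 365/14, Q* = 186/7

Set Qd = Qs: 183 - 6P = -182 + 8P.
365 = 14P, so P* = 365/14.
Q* = 183 − 6(365/14) = 186/7.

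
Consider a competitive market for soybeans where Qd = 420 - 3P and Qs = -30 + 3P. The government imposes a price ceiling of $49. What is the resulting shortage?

Equilibrium price would be P* = 75, so the ceiling at 49 binds.
At P = 49: Qd = 420 − 3(49) = 273, Qs = -30 + 3(49) = 117.
Shortage = 273 − 117 = 156.

Shortage = 156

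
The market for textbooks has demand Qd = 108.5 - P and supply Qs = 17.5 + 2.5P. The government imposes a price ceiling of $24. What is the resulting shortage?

Shortage = 7

Equilibrium price would be P* = 26, so the ceiling at 24 binds.
At P = 24: Qd = 108.5 − 1(24) = 84.5, Qs = 17.5 + 2.5(24) = 77.5.
Shortage = 84.5 − 77.5 = 7.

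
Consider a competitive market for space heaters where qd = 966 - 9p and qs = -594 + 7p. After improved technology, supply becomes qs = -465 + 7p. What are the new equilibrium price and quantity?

Original equilibrium: p* = 97.5, q* = 88.5.
New equilibrium: 966 - 9p = -465 + 7p, so 1431 = 16p and p' = 89.4375; q' = 966 − 9(89.4375) = 161.0625.

p' = 89.4375, q' = 161.0625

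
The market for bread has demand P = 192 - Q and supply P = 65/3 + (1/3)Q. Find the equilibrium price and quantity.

P* = 64.25, Q* = 127.75

Set the two price expressions equal: 192 - Q = 65/3 + (1/3)Q.
511/3 = (4/3)Q, so Q* = 127.75.
P* = 192 − (1)(127.75) = 64.25.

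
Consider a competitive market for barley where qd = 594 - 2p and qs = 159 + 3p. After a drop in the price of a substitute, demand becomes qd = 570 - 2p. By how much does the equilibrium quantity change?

Δq = -14.4

Original equilibrium: p* = 87, q* = 420.
New equilibrium: 570 - 2p = 159 + 3p, so 411 = 5p and p' = 82.2; q' = 570 − 2(82.2) = 405.6.
Change in quantity: 405.6 − 420 = -14.4.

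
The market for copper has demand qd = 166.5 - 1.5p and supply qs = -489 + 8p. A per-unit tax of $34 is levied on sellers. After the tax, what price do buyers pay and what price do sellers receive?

Buyers pay 1855/19, sellers receive 1209/19

Pre-tax equilibrium: p* = 69, q* = 63.
Tax on sellers shifts supply to qs = -489 + 8(p − 34) = -761 + 8p.
166.5 - 1.5p = -761 + 8p gives buyer price pb = 1855/19; sellers receive ps = 1855/19 − 34 = 1209/19.
New quantity: q = 166.5 − 1.5(1855/19) = 381/19.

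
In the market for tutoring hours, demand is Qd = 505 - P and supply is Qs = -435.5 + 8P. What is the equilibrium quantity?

Set Qd = Qs: 505 - P = -435.5 + 8P.
940.5 = 9P, so P* = 104.5.
Q* = 505 − 1(104.5) = 400.5.

Q* = 400.5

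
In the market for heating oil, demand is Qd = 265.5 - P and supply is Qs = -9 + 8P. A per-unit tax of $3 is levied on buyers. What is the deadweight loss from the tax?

Deadweight loss = 4

Pre-tax equilibrium: P* = 30.5, Q* = 235.
Tax on buyers shifts demand to Qd = 265.5 − 1(P + 3) = 262.5 - P.
262.5 - P = -9 + 8P gives seller price Ps = 181/6; buyers pay Pb = 181/6 + 3 = 199/6.
New quantity: Q = 265.5 − 1(199/6) = 697/3.
DWL = ½ × 3 × (235 − 697/3) = 4.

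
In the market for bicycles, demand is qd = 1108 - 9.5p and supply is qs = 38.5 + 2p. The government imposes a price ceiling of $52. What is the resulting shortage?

Equilibrium price would be p* = 93, so the ceiling at 52 binds.
At p = 52: qd = 1108 − 9.5(52) = 614, qs = 38.5 + 2(52) = 142.5.
Shortage = 614 − 142.5 = 471.5.

Shortage = 471.5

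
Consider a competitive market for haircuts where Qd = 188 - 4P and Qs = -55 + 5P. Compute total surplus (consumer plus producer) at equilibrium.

Equilibrium: 188 - 4P = -55 + 5P gives P* = 27, Q* = 80.
Demand choke price: P = 47; supply starts at P = 11.
CS = ½(47 − 27)(80) = 800; PS = ½(27 − 11)(80) = 640.

Total surplus = 1440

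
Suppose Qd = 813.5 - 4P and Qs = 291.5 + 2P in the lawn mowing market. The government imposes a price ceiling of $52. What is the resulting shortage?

Shortage = 210

Equilibrium price would be P* = 87, so the ceiling at 52 binds.
At P = 52: Qd = 813.5 − 4(52) = 605.5, Qs = 291.5 + 2(52) = 395.5.
Shortage = 605.5 − 395.5 = 210.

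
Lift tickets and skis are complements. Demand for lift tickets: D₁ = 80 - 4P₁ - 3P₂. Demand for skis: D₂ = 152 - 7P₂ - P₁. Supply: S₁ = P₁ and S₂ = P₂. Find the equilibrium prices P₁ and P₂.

P₁ = 184/37, P₂ = 680/37

Market 1: 80 - 4P₁ - 3P₂ = P₁ → 5P₁ + 3P₂ = 80.
Market 2: 8P₂ + P₁ = 152.
Eliminating P₂: 8×(1) − 3×(2) gives 37P₁ = 184, so P₁ = 184/37.
Back-substitute into (2): P₂ = (152 − 1×184/37) / 8 = 680/37.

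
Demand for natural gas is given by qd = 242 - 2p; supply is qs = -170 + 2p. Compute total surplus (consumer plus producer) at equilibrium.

Equilibrium: 242 - 2p = -170 + 2p gives p* = 103, q* = 36.
Demand choke price: p = 121; supply starts at p = 85.
CS = ½(121 − 103)(36) = 324; PS = ½(103 − 85)(36) = 324.

Total surplus = 648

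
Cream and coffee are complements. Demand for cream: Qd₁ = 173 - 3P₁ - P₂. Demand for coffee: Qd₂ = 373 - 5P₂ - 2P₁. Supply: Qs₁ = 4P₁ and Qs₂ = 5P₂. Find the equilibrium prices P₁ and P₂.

Market 1: 173 - 3P₁ - P₂ = 4P₁ → 7P₁ + P₂ = 173.
Market 2: 10P₂ + 2P₁ = 373.
Eliminating P₂: 10×(1) − 1×(2) gives 68P₁ = 1357, so P₁ = 1357/68.
Back-substitute into (2): P₂ = (373 − 2×1357/68) / 10 = 2265/68.

P₁ = 1357/68, P₂ = 2265/68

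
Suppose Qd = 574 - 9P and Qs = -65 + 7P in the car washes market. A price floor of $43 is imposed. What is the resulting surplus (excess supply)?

Surplus = 49

Equilibrium price would be P* = 39.9375, so the floor at 43 binds.
At P = 43: Qd = 187, Qs = 236.
Surplus = 236 − 187 = 49.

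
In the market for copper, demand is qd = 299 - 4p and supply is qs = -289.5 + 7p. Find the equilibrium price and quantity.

Set qd = qs: 299 - 4p = -289.5 + 7p.
588.5 = 11p, so p* = 53.5.
q* = 299 − 4(53.5) = 85.

p* = 53.5, q* = 85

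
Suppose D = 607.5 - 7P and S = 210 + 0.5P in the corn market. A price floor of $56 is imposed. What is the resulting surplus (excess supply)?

Equilibrium price would be P* = 53, so the floor at 56 binds.
At P = 56: D = 215.5, S = 238.
Surplus = 238 − 215.5 = 22.5.

Surplus = 22.5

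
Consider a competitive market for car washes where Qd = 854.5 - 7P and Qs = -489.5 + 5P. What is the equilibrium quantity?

Set Qd = Qs: 854.5 - 7P = -489.5 + 5P.
1344 = 12P, so P* = 112.
Q* = 854.5 − 7(112) = 70.5.

Q* = 70.5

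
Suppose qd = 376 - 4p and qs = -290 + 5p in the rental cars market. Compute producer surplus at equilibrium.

Producer surplus = 640

Equilibrium: 376 - 4p = -290 + 5p gives p* = 74, q* = 80.
Supply starts at p = 58 (where qs = 0).
PS = ½(74 − 58)(80) = 640.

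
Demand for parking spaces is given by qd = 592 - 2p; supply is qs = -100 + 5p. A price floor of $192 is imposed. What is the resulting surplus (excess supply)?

Surplus = 652

Equilibrium price would be p* = 692/7, so the floor at 192 binds.
At p = 192: qd = 208, qs = 860.
Surplus = 860 − 208 = 652.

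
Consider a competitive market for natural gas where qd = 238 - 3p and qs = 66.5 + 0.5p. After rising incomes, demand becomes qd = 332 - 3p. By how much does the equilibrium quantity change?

Original equilibrium: p* = 49, q* = 91.
New equilibrium: 332 - 3p = 66.5 + 0.5p, so 265.5 = 3.5p and p' = 531/7; q' = 332 − 3(531/7) = 731/7.
Change in quantity: 731/7 − 91 = 94/7.

Δq = 94/7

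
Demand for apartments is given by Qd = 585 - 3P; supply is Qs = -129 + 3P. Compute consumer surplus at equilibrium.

Consumer surplus = 8664

Equilibrium: 585 - 3P = -129 + 3P gives P* = 119, Q* = 228.
Demand choke price (Qd = 0): P = 195.
CS = ½(195 − 119)(228) = 8664.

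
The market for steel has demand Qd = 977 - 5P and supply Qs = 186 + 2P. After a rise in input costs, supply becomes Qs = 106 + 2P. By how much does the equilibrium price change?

Original equilibrium: P* = 113, Q* = 412.
New equilibrium: 977 - 5P = 106 + 2P, so 871 = 7P and P' = 871/7; Q' = 977 − 5(871/7) = 2484/7.
Change in price: 871/7 − 113 = 80/7.

ΔP = 80/7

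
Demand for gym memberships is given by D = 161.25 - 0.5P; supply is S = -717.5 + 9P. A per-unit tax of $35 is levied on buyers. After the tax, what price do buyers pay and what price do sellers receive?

Buyers pay 4775/38, sellers receive 3445/38

Pre-tax equilibrium: P* = 92.5, Q* = 115.
Tax on buyers shifts demand to D = 161.25 − 0.5(P + 35) = 143.75 - 0.5P.
143.75 - 0.5P = -717.5 + 9P gives seller price Ps = 3445/38; buyers pay Pb = 3445/38 + 35 = 4775/38.
New quantity: Q = 161.25 − 0.5(4775/38) = 1870/19.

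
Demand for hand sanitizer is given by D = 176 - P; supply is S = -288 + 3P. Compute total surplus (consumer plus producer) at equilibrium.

Equilibrium: 176 - P = -288 + 3P gives P* = 116, Q* = 60.
Demand choke price: P = 176; supply starts at P = 96.
CS = ½(176 − 116)(60) = 1800; PS = ½(116 − 96)(60) = 600.

Total surplus = 2400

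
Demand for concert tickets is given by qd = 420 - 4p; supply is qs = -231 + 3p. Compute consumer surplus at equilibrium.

Equilibrium: 420 - 4p = -231 + 3p gives p* = 93, q* = 48.
Demand choke price (qd = 0): p = 105.
CS = ½(105 − 93)(48) = 288.

Consumer surplus = 288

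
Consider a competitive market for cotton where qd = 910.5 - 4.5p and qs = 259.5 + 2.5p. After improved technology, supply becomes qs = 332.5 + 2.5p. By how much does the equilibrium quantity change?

Original equilibrium: p* = 93, q* = 492.
New equilibrium: 910.5 - 4.5p = 332.5 + 2.5p, so 578 = 7p and p' = 578/7; q' = 910.5 − 4.5(578/7) = 7545/14.
Change in quantity: 7545/14 − 492 = 657/14.

Δq = 657/14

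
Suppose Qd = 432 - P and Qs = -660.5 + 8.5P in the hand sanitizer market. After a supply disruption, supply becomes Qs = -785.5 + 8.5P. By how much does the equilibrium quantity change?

Original equilibrium: P* = 115, Q* = 317.
New equilibrium: 432 - P = -785.5 + 8.5P, so 1217.5 = 9.5P and P' = 2435/19; Q' = 432 − 1(2435/19) = 5773/19.
Change in quantity: 5773/19 − 317 = -250/19.

ΔQ = -250/19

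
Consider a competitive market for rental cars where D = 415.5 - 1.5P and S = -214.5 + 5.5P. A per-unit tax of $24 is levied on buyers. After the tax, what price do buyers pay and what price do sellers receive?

Pre-tax equilibrium: P* = 90, Q* = 280.5.
Tax on buyers shifts demand to D = 415.5 − 1.5(P + 24) = 379.5 - 1.5P.
379.5 - 1.5P = -214.5 + 5.5P gives seller price Ps = 594/7; buyers pay Pb = 594/7 + 24 = 762/7.
New quantity: Q = 415.5 − 1.5(762/7) = 3531/14.

Buyers pay 762/7, sellers receive 594/7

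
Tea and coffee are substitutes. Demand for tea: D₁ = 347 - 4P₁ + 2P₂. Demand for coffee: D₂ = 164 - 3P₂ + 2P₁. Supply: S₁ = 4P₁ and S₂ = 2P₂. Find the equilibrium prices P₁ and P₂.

Market 1: 347 - 4P₁ + 2P₂ = 4P₁ → 8P₁ - 2P₂ = 347.
Market 2: 5P₂ - 2P₁ = 164.
Eliminating P₂: 5×(1) + 2×(2) gives 36P₁ = 2063, so P₁ = 2063/36.
Back-substitute into (2): P₂ = (164 + 2×2063/36) / 5 = 1003/18.

P₁ = 2063/36, P₂ = 1003/18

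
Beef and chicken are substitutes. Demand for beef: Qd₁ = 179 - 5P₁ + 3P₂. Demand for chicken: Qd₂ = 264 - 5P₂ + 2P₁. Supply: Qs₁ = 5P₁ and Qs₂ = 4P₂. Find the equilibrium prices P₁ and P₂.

P₁ = 801/28, P₂ = 1499/42

Market 1: 179 - 5P₁ + 3P₂ = 5P₁ → 10P₁ - 3P₂ = 179.
Market 2: 9P₂ - 2P₁ = 264.
Eliminating P₂: 9×(1) + 3×(2) gives 84P₁ = 2403, so P₁ = 801/28.
Back-substitute into (2): P₂ = (264 + 2×801/28) / 9 = 1499/42.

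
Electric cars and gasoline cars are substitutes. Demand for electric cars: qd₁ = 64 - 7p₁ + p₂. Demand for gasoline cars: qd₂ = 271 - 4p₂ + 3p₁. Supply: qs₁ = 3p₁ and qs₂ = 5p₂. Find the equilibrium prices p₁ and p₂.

p₁ = 847/87, p₂ = 2902/87

Market 1: 64 - 7p₁ + p₂ = 3p₁ → 10p₁ - p₂ = 64.
Market 2: 9p₂ - 3p₁ = 271.
Eliminating p₂: 9×(1) + 1×(2) gives 87p₁ = 847, so p₁ = 847/87.
Back-substitute into (2): p₂ = (271 + 3×847/87) / 9 = 2902/87.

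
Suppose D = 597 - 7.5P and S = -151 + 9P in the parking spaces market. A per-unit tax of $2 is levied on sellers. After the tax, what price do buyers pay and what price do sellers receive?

Buyers pay 1532/33, sellers receive 1466/33

Pre-tax equilibrium: P* = 136/3, Q* = 257.
Tax on sellers shifts supply to S = -151 + 9(P − 2) = -169 + 9P.
597 - 7.5P = -169 + 9P gives buyer price Pb = 1532/33; sellers receive Ps = 1532/33 − 2 = 1466/33.
New quantity: Q = 597 − 7.5(1532/33) = 2737/11.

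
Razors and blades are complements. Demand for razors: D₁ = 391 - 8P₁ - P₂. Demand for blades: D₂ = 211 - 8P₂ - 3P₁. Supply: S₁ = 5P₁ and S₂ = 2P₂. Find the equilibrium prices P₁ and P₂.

P₁ = 3699/127, P₂ = 1570/127

Market 1: 391 - 8P₁ - P₂ = 5P₁ → 13P₁ + P₂ = 391.
Market 2: 10P₂ + 3P₁ = 211.
Eliminating P₂: 10×(1) − 1×(2) gives 127P₁ = 3699, so P₁ = 3699/127.
Back-substitute into (2): P₂ = (211 − 3×3699/127) / 10 = 1570/127.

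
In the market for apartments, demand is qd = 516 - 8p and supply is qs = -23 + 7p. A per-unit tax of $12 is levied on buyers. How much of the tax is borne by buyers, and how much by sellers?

Pre-tax equilibrium: p* = 539/15, q* = 3428/15.
Tax on buyers shifts demand to qd = 516 − 8(p + 12) = 420 - 8p.
420 - 8p = -23 + 7p gives seller price ps = 443/15; buyers pay pb = 443/15 + 12 = 623/15.
New quantity: q = 516 − 8(623/15) = 2756/15.
Buyer burden = 623/15 − 539/15 = 5.6; seller burden = 539/15 − 443/15 = 6.4.

Buyers bear $5.6, sellers bear $6.4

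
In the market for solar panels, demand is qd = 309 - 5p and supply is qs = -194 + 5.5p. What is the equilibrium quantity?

Set qd = qs: 309 - 5p = -194 + 5.5p.
503 = 10.5p, so p* = 1006/21.
q* = 309 − 5(1006/21) = 1459/21.

q* = 1459/21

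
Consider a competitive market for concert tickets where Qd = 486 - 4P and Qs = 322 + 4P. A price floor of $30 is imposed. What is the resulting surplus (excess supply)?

Surplus = 76

Equilibrium price would be P* = 20.5, so the floor at 30 binds.
At P = 30: Qd = 366, Qs = 442.
Surplus = 442 − 366 = 76.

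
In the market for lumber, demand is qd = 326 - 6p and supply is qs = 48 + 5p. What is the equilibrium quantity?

Set qd = qs: 326 - 6p = 48 + 5p.
278 = 11p, so p* = 278/11.
q* = 326 − 6(278/11) = 1918/11.

q* = 1918/11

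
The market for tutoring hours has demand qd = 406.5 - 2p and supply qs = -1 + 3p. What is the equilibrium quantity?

q* = 243.5

Set qd = qs: 406.5 - 2p = -1 + 3p.
407.5 = 5p, so p* = 81.5.
q* = 406.5 − 2(81.5) = 243.5.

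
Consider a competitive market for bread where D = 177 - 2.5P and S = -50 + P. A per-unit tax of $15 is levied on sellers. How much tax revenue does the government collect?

Pre-tax equilibrium: P* = 454/7, Q* = 104/7.
Tax on sellers shifts supply to S = -50 + 1(P − 15) = -65 + P.
177 - 2.5P = -65 + P gives buyer price Pb = 484/7; sellers receive Ps = 484/7 − 15 = 379/7.
New quantity: Q = 177 − 2.5(484/7) = 29/7.
Revenue = 15 × 29/7 = 435/7.

Tax revenue = 435/7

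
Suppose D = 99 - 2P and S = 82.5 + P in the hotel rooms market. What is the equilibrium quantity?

Q* = 88

Set D = S: 99 - 2P = 82.5 + P.
16.5 = 3P, so P* = 5.5.
Q* = 99 − 2(5.5) = 88.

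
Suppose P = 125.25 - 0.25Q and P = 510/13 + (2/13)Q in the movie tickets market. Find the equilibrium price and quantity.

Set the two price expressions equal: 125.25 - 0.25Q = 510/13 + (2/13)Q.
4473/52 = (21/52)Q, so Q* = 213.
P* = 125.25 − (0.25)(213) = 72.

P* = 72, Q* = 213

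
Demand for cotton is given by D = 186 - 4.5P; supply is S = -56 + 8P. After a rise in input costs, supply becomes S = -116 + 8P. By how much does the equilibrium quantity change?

Original equilibrium: P* = 19.36, Q* = 98.88.
New equilibrium: 186 - 4.5P = -116 + 8P, so 302 = 12.5P and P' = 24.16; Q' = 186 − 4.5(24.16) = 77.28.
Change in quantity: 77.28 − 98.88 = -21.6.

ΔQ = -21.6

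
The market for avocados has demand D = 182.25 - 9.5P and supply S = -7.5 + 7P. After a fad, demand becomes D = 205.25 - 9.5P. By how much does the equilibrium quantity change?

Original equilibrium: P* = 11.5, Q* = 73.
New equilibrium: 205.25 - 9.5P = -7.5 + 7P, so 212.75 = 16.5P and P' = 851/66; Q' = 205.25 − 9.5(851/66) = 2731/33.
Change in quantity: 2731/33 − 73 = 322/33.

ΔQ = 322/33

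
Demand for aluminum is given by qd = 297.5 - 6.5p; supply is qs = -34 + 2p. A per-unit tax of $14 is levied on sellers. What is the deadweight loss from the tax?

Pre-tax equilibrium: p* = 39, q* = 44.
Tax on sellers shifts supply to qs = -34 + 2(p − 14) = -62 + 2p.
297.5 - 6.5p = -62 + 2p gives buyer price pb = 719/17; sellers receive ps = 719/17 − 14 = 481/17.
New quantity: q = 297.5 − 6.5(719/17) = 384/17.
DWL = ½ × 14 × (44 − 384/17) = 2548/17.

Deadweight loss = 2548/17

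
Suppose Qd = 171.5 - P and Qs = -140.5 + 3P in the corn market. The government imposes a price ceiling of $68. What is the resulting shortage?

Equilibrium price would be P* = 78, so the ceiling at 68 binds.
At P = 68: Qd = 171.5 − 1(68) = 103.5, Qs = -140.5 + 3(68) = 63.5.
Shortage = 103.5 − 63.5 = 40.

Shortage = 40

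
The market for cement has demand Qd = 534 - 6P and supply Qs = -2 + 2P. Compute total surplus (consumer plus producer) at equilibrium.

Total surplus = 5808

Equilibrium: 534 - 6P = -2 + 2P gives P* = 67, Q* = 132.
Demand choke price: P = 89; supply starts at P = 1.
CS = ½(89 − 67)(132) = 1452; PS = ½(67 − 1)(132) = 4356.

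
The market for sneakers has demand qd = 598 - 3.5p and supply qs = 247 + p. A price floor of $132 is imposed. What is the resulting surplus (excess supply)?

Equilibrium price would be p* = 78, so the floor at 132 binds.
At p = 132: qd = 136, qs = 379.
Surplus = 379 − 136 = 243.

Surplus = 243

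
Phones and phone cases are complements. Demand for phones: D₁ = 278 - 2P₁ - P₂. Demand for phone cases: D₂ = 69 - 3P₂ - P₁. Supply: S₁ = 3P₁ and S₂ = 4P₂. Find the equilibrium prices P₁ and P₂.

P₁ = 1877/34, P₂ = 67/34

Market 1: 278 - 2P₁ - P₂ = 3P₁ → 5P₁ + P₂ = 278.
Market 2: 7P₂ + P₁ = 69.
Eliminating P₂: 7×(1) − 1×(2) gives 34P₁ = 1877, so P₁ = 1877/34.
Back-substitute into (2): P₂ = (69 − 1×1877/34) / 7 = 67/34.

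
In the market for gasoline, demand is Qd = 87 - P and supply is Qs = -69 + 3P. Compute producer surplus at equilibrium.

Equilibrium: 87 - P = -69 + 3P gives P* = 39, Q* = 48.
Supply starts at P = 23 (where Qs = 0).
PS = ½(39 − 23)(48) = 384.

Producer surplus = 384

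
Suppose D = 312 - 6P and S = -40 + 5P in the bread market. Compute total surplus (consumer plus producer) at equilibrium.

Equilibrium: 312 - 6P = -40 + 5P gives P* = 32, Q* = 120.
Demand choke price: P = 52; supply starts at P = 8.
CS = ½(52 − 32)(120) = 1200; PS = ½(32 − 8)(120) = 1440.

Total surplus = 2640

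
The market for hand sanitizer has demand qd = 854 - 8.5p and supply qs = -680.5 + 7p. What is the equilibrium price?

Set qd = qs: 854 - 8.5p = -680.5 + 7p.
1534.5 = 15.5p, so p* = 99.
q* = 854 − 8.5(99) = 12.5.

p* = 99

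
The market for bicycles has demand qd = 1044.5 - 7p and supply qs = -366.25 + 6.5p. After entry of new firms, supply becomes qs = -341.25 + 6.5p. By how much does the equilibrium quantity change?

Original equilibrium: p* = 104.5, q* = 313.
New equilibrium: 1044.5 - 7p = -341.25 + 6.5p, so 1385.75 = 13.5p and p' = 5543/54; q' = 1044.5 − 7(5543/54) = 8801/27.
Change in quantity: 8801/27 − 313 = 350/27.

Δq = 350/27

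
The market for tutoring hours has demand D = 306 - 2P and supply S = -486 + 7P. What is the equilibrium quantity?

Set D = S: 306 - 2P = -486 + 7P.
792 = 9P, so P* = 88.
Q* = 306 − 2(88) = 130.

Q* = 130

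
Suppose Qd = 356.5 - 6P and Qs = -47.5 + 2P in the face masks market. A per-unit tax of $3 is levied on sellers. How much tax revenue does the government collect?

Pre-tax equilibrium: P* = 50.5, Q* = 53.5.
Tax on sellers shifts supply to Qs = -47.5 + 2(P − 3) = -53.5 + 2P.
356.5 - 6P = -53.5 + 2P gives buyer price Pb = 51.25; sellers receive Ps = 51.25 − 3 = 48.25.
New quantity: Q = 356.5 − 6(51.25) = 49.
Revenue = 3 × 49 = 147.

Tax revenue = 147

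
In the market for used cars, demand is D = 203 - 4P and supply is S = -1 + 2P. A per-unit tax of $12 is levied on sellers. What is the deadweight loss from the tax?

Pre-tax equilibrium: P* = 34, Q* = 67.
Tax on sellers shifts supply to S = -1 + 2(P − 12) = -25 + 2P.
203 - 4P = -25 + 2P gives buyer price Pb = 38; sellers receive Ps = 38 − 12 = 26.
New quantity: Q = 203 − 4(38) = 51.
DWL = ½ × 12 × (67 − 51) = 96.

Deadweight loss = 96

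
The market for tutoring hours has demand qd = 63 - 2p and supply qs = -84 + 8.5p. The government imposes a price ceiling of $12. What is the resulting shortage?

Shortage = 21

Equilibrium price would be p* = 14, so the ceiling at 12 binds.
At p = 12: qd = 63 − 2(12) = 39, qs = -84 + 8.5(12) = 18.
Shortage = 39 − 18 = 21.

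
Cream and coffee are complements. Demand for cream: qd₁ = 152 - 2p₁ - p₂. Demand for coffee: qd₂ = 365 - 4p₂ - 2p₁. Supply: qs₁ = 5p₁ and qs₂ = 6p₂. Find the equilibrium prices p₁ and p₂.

p₁ = 1155/68, p₂ = 2251/68

Market 1: 152 - 2p₁ - p₂ = 5p₁ → 7p₁ + p₂ = 152.
Market 2: 10p₂ + 2p₁ = 365.
Eliminating p₂: 10×(1) − 1×(2) gives 68p₁ = 1155, so p₁ = 1155/68.
Back-substitute into (2): p₂ = (365 − 2×1155/68) / 10 = 2251/68.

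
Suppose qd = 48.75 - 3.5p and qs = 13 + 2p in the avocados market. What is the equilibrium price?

Set qd = qs: 48.75 - 3.5p = 13 + 2p.
35.75 = 5.5p, so p* = 6.5.
q* = 48.75 − 3.5(6.5) = 26.

p* = 6.5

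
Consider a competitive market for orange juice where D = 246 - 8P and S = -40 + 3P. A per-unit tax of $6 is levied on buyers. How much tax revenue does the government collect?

Pre-tax equilibrium: P* = 26, Q* = 38.
Tax on buyers shifts demand to D = 246 − 8(P + 6) = 198 - 8P.
198 - 8P = -40 + 3P gives seller price Ps = 238/11; buyers pay Pb = 238/11 + 6 = 304/11.
New quantity: Q = 246 − 8(304/11) = 274/11.
Revenue = 6 × 274/11 = 1644/11.

Tax revenue = 1644/11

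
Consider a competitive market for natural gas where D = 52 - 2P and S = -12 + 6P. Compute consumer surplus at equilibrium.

Equilibrium: 52 - 2P = -12 + 6P gives P* = 8, Q* = 36.
Demand choke price (D = 0): P = 26.
CS = ½(26 − 8)(36) = 324.

Consumer surplus = 324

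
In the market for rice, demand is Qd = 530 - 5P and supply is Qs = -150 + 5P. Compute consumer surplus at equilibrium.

Equilibrium: 530 - 5P = -150 + 5P gives P* = 68, Q* = 190.
Demand choke price (Qd = 0): P = 106.
CS = ½(106 − 68)(190) = 3610.

Consumer surplus = 3610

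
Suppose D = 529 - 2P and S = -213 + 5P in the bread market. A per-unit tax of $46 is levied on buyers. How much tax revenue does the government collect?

Tax revenue = 80914/7

Pre-tax equilibrium: P* = 106, Q* = 317.
Tax on buyers shifts demand to D = 529 − 2(P + 46) = 437 - 2P.
437 - 2P = -213 + 5P gives seller price Ps = 650/7; buyers pay Pb = 650/7 + 46 = 972/7.
New quantity: Q = 529 − 2(972/7) = 1759/7.
Revenue = 46 × 1759/7 = 80914/7.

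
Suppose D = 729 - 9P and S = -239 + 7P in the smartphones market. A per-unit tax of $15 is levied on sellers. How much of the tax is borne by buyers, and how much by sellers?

Pre-tax equilibrium: P* = 60.5, Q* = 184.5.
Tax on sellers shifts supply to S = -239 + 7(P − 15) = -344 + 7P.
729 - 9P = -344 + 7P gives buyer price Pb = 67.0625; sellers receive Ps = 67.0625 − 15 = 52.0625.
New quantity: Q = 729 − 9(67.0625) = 125.4375.
Buyer burden = 67.0625 − 60.5 = 6.5625; seller burden = 60.5 − 52.0625 = 8.4375.

Buyers bear $6.5625, sellers bear $8.4375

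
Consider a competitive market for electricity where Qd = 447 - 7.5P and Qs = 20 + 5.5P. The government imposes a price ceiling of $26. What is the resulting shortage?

Shortage = 89

Equilibrium price would be P* = 427/13, so the ceiling at 26 binds.
At P = 26: Qd = 447 − 7.5(26) = 252, Qs = 20 + 5.5(26) = 163.
Shortage = 252 − 163 = 89.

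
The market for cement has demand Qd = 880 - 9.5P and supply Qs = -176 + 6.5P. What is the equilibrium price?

Set Qd = Qs: 880 - 9.5P = -176 + 6.5P.
1056 = 16P, so P* = 66.
Q* = 880 − 9.5(66) = 253.

P* = 66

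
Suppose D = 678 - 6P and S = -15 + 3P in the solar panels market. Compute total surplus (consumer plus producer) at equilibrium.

Total surplus = 11664

Equilibrium: 678 - 6P = -15 + 3P gives P* = 77, Q* = 216.
Demand choke price: P = 113; supply starts at P = 5.
CS = ½(113 − 77)(216) = 3888; PS = ½(77 − 5)(216) = 7776.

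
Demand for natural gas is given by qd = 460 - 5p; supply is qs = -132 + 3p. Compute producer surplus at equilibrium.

Equilibrium: 460 - 5p = -132 + 3p gives p* = 74, q* = 90.
Supply starts at p = 44 (where qs = 0).
PS = ½(74 − 44)(90) = 1350.

Producer surplus = 1350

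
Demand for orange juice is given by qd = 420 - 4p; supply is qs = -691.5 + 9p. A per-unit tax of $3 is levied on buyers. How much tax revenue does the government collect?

Tax revenue = 2718/13

Pre-tax equilibrium: p* = 85.5, q* = 78.
Tax on buyers shifts demand to qd = 420 − 4(p + 3) = 408 - 4p.
408 - 4p = -691.5 + 9p gives seller price ps = 2199/26; buyers pay pb = 2199/26 + 3 = 2277/26.
New quantity: q = 420 − 4(2277/26) = 906/13.
Revenue = 3 × 906/13 = 2718/13.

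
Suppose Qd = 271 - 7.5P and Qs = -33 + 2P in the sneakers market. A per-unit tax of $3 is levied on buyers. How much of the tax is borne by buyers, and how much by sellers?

Buyers bear 12/19, sellers bear 45/19

Pre-tax equilibrium: P* = 32, Q* = 31.
Tax on buyers shifts demand to Qd = 271 − 7.5(P + 3) = 248.5 - 7.5P.
248.5 - 7.5P = -33 + 2P gives seller price Ps = 563/19; buyers pay Pb = 563/19 + 3 = 620/19.
New quantity: Q = 271 − 7.5(620/19) = 499/19.
Buyer burden = 620/19 − 32 = 12/19; seller burden = 32 − 563/19 = 45/19.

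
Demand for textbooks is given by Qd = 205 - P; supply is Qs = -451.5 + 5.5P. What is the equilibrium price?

Set Qd = Qs: 205 - P = -451.5 + 5.5P.
656.5 = 6.5P, so P* = 101.
Q* = 205 − 1(101) = 104.

P* = 101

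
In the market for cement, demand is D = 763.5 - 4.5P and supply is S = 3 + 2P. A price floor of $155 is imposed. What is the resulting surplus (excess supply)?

Surplus = 247

Equilibrium price would be P* = 117, so the floor at 155 binds.
At P = 155: D = 66, S = 313.
Surplus = 313 − 66 = 247.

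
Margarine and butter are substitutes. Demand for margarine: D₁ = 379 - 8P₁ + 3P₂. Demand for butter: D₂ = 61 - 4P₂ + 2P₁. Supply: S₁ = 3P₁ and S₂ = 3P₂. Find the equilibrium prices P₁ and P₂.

P₁ = 2836/71, P₂ = 1429/71

Market 1: 379 - 8P₁ + 3P₂ = 3P₁ → 11P₁ - 3P₂ = 379.
Market 2: 7P₂ - 2P₁ = 61.
Eliminating P₂: 7×(1) + 3×(2) gives 71P₁ = 2836, so P₁ = 2836/71.
Back-substitute into (2): P₂ = (61 + 2×2836/71) / 7 = 1429/71.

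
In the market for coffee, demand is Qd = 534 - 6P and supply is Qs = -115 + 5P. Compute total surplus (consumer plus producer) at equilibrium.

Equilibrium: 534 - 6P = -115 + 5P gives P* = 59, Q* = 180.
Demand choke price: P = 89; supply starts at P = 23.
CS = ½(89 − 59)(180) = 2700; PS = ½(59 − 23)(180) = 3240.

Total surplus = 5940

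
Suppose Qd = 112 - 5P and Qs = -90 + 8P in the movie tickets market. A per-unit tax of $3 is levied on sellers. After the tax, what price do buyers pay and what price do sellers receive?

Pre-tax equilibrium: P* = 202/13, Q* = 446/13.
Tax on sellers shifts supply to Qs = -90 + 8(P − 3) = -114 + 8P.
112 - 5P = -114 + 8P gives buyer price Pb = 226/13; sellers receive Ps = 226/13 − 3 = 187/13.
New quantity: Q = 112 − 5(226/13) = 326/13.

Buyers pay 226/13, sellers receive 187/13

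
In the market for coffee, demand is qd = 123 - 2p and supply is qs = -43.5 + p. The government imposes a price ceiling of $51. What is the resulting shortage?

Shortage = 13.5

Equilibrium price would be p* = 55.5, so the ceiling at 51 binds.
At p = 51: qd = 123 − 2(51) = 21, qs = -43.5 + 1(51) = 7.5.
Shortage = 21 − 7.5 = 13.5.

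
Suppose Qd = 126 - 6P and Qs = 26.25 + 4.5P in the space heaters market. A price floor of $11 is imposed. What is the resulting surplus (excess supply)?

Equilibrium price would be P* = 9.5, so the floor at 11 binds.
At P = 11: Qd = 60, Qs = 75.75.
Surplus = 75.75 − 60 = 15.75.

Surplus = 15.75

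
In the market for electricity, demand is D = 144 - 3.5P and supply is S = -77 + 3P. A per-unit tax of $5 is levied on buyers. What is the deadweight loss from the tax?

Deadweight loss = 525/26

Pre-tax equilibrium: P* = 34, Q* = 25.
Tax on buyers shifts demand to D = 144 − 3.5(P + 5) = 126.5 - 3.5P.
126.5 - 3.5P = -77 + 3P gives seller price Ps = 407/13; buyers pay Pb = 407/13 + 5 = 472/13.
New quantity: Q = 144 − 3.5(472/13) = 220/13.
DWL = ½ × 5 × (25 − 220/13) = 525/26.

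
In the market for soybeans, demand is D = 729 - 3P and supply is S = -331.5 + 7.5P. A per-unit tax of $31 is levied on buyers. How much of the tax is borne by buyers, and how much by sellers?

Pre-tax equilibrium: P* = 101, Q* = 426.
Tax on buyers shifts demand to D = 729 − 3(P + 31) = 636 - 3P.
636 - 3P = -331.5 + 7.5P gives seller price Ps = 645/7; buyers pay Pb = 645/7 + 31 = 862/7.
New quantity: Q = 729 − 3(862/7) = 2517/7.
Buyer burden = 862/7 − 101 = 155/7; seller burden = 101 − 645/7 = 62/7.

Buyers bear 155/7, sellers bear 62/7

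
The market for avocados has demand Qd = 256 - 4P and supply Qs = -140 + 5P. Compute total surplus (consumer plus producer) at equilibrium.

Total surplus = 1440

Equilibrium: 256 - 4P = -140 + 5P gives P* = 44, Q* = 80.
Demand choke price: P = 64; supply starts at P = 28.
CS = ½(64 − 44)(80) = 800; PS = ½(44 − 28)(80) = 640.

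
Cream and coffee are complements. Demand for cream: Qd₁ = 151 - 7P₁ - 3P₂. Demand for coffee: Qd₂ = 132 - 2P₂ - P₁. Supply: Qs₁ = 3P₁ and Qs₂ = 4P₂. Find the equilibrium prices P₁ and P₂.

P₁ = 170/19, P₂ = 1169/57

Market 1: 151 - 7P₁ - 3P₂ = 3P₁ → 10P₁ + 3P₂ = 151.
Market 2: 6P₂ + P₁ = 132.
Eliminating P₂: 6×(1) − 3×(2) gives 57P₁ = 510, so P₁ = 170/19.
Back-substitute into (2): P₂ = (132 − 1×170/19) / 6 = 1169/57.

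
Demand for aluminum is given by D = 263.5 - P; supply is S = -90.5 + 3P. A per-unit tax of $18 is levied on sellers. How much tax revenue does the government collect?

Tax revenue = 2907

Pre-tax equilibrium: P* = 88.5, Q* = 175.
Tax on sellers shifts supply to S = -90.5 + 3(P − 18) = -144.5 + 3P.
263.5 - P = -144.5 + 3P gives buyer price Pb = 102; sellers receive Ps = 102 − 18 = 84.
New quantity: Q = 263.5 − 1(102) = 161.5.
Revenue = 18 × 161.5 = 2907.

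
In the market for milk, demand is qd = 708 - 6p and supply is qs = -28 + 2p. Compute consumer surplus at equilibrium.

Consumer surplus = 2028

Equilibrium: 708 - 6p = -28 + 2p gives p* = 92, q* = 156.
Demand choke price (qd = 0): p = 118.
CS = ½(118 − 92)(156) = 2028.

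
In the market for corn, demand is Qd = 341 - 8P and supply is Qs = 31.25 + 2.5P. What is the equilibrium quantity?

Q* = 105

Set Qd = Qs: 341 - 8P = 31.25 + 2.5P.
309.75 = 10.5P, so P* = 29.5.
Q* = 341 − 8(29.5) = 105.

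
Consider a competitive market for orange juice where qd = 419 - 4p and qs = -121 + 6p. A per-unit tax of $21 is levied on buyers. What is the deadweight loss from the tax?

Pre-tax equilibrium: p* = 54, q* = 203.
Tax on buyers shifts demand to qd = 419 − 4(p + 21) = 335 - 4p.
335 - 4p = -121 + 6p gives seller price ps = 45.6; buyers pay pb = 45.6 + 21 = 66.6.
New quantity: q = 419 − 4(66.6) = 152.6.
DWL = ½ × 21 × (203 − 152.6) = 529.2.

Deadweight loss = 529.2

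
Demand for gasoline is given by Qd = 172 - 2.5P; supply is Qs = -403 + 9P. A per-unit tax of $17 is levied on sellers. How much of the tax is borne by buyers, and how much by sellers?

Buyers bear 306/23, sellers bear 85/23

Pre-tax equilibrium: P* = 50, Q* = 47.
Tax on sellers shifts supply to Qs = -403 + 9(P − 17) = -556 + 9P.
172 - 2.5P = -556 + 9P gives buyer price Pb = 1456/23; sellers receive Ps = 1456/23 − 17 = 1065/23.
New quantity: Q = 172 − 2.5(1456/23) = 316/23.
Buyer burden = 1456/23 − 50 = 306/23; seller burden = 50 − 1065/23 = 85/23.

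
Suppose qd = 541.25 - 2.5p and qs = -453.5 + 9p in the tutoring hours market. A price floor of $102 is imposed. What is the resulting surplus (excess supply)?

Surplus = 178.25

Equilibrium price would be p* = 86.5, so the floor at 102 binds.
At p = 102: qd = 286.25, qs = 464.5.
Surplus = 464.5 − 286.25 = 178.25.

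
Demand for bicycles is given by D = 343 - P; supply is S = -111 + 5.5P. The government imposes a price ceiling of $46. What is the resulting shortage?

Equilibrium price would be P* = 908/13, so the ceiling at 46 binds.
At P = 46: D = 343 − 1(46) = 297, S = -111 + 5.5(46) = 142.
Shortage = 297 − 142 = 155.

Shortage = 155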